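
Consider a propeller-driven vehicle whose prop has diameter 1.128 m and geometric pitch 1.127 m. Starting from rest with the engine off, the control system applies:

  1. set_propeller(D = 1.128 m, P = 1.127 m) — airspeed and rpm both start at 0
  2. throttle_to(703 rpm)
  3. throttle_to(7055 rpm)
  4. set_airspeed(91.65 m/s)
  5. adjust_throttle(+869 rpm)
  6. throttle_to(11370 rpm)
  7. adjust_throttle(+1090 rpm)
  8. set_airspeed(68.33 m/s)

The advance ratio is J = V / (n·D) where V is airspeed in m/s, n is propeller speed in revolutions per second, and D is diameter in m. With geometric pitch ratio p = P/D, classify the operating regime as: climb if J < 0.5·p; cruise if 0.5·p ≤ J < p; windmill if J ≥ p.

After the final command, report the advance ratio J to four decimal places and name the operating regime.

set_propeller: D = 1.128 m, P = 1.127 m (p = P/D = 0.999113); state ← (V=0, rpm=0)
throttle_to(703): rpm ← 703
throttle_to(7055): rpm ← 7055
set_airspeed(91.65): V ← 91.65 m/s
adjust_throttle(+869): rpm ← 7055 +869 = 7924
throttle_to(11370): rpm ← 11370
adjust_throttle(+1090): rpm ← 11370 +1090 = 12460
set_airspeed(68.33): V ← 68.33 m/s
final state: V = 68.33 m/s, rpm = 12460 → n = rpm/60 = 207.666667 rev/s
J = V / (n·D) = 68.33 / (207.666667 × 1.128) = 0.291699
regime bands: climb J<0.4996 | cruise [0.4996, 0.9991) | windmill J≥0.9991
J = 0.2917 → climb

J = 0.2917, regime = climb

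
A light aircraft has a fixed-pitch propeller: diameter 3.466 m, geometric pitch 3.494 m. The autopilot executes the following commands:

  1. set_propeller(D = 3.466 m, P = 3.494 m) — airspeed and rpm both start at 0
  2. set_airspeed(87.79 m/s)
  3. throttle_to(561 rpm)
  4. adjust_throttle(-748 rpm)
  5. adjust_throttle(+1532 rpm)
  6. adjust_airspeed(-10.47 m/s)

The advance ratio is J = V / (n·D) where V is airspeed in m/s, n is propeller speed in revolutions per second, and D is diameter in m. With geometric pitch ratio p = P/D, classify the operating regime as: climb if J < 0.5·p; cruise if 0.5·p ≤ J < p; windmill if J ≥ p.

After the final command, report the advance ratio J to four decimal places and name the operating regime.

set_propeller: D = 3.466 m, P = 3.494 m (p = P/D = 1.008078); state ← (V=0, rpm=0)
set_airspeed(87.79): V ← 87.79 m/s
throttle_to(561): rpm ← 561
adjust_throttle(-748): rpm ← 561 -748 = -187
adjust_throttle(+1532): rpm ← -187 +1532 = 1345
adjust_airspeed(-10.47): V ← 87.79 -10.47 = 77.32 m/s
final state: V = 77.32 m/s, rpm = 1345 → n = rpm/60 = 22.416667 rev/s
J = V / (n·D) = 77.32 / (22.416667 × 3.466) = 0.995158
regime bands: climb J<0.5040 | cruise [0.5040, 1.0081) | windmill J≥1.0081
J = 0.9952 → cruise

J = 0.9952, regime = cruise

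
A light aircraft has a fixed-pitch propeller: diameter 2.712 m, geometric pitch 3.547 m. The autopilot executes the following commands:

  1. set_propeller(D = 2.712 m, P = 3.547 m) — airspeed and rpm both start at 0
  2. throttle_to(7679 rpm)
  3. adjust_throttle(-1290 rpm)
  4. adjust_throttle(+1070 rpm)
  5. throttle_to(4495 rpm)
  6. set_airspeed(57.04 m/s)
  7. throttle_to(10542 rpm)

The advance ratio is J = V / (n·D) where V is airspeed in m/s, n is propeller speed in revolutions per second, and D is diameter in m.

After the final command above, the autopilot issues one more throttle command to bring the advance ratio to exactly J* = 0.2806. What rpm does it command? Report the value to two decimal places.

rpm = 4497.32

set_propeller: D = 2.712 m, P = 3.547 m (p = P/D = 1.307891); state ← (V=0, rpm=0)
throttle_to(7679): rpm ← 7679
adjust_throttle(-1290): rpm ← 7679 -1290 = 6389
adjust_throttle(+1070): rpm ← 6389 +1070 = 7459
throttle_to(4495): rpm ← 4495
set_airspeed(57.04): V ← 57.04 m/s
throttle_to(10542): rpm ← 10542
final state: V = 57.04 m/s, rpm = 10542 → n = rpm/60 = 175.700000 rev/s
target J* = 0.2806; solve J* = V/(n·D) for n: n = V/(J*·D) = 57.04/(0.2806 × 2.712) = 74.955269 rev/s
rpm = 60·n = 4497.316118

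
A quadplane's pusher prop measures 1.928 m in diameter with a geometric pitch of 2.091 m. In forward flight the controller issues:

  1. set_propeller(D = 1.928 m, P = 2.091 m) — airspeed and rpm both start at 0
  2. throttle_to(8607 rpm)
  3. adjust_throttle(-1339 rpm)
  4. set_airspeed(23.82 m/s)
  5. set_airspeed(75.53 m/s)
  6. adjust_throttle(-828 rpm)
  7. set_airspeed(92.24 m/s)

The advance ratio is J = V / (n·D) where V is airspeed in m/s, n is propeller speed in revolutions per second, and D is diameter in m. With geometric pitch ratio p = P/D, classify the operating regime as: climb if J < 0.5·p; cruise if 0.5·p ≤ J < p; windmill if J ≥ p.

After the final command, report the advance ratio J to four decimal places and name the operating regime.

set_propeller: D = 1.928 m, P = 2.091 m (p = P/D = 1.084544); state ← (V=0, rpm=0)
throttle_to(8607): rpm ← 8607
adjust_throttle(-1339): rpm ← 8607 -1339 = 7268
set_airspeed(23.82): V ← 23.82 m/s
set_airspeed(75.53): V ← 75.53 m/s
adjust_throttle(-828): rpm ← 7268 -828 = 6440
set_airspeed(92.24): V ← 92.24 m/s
final state: V = 92.24 m/s, rpm = 6440 → n = rpm/60 = 107.333333 rev/s
J = V / (n·D) = 92.24 / (107.333333 × 1.928) = 0.445736
regime bands: climb J<0.5423 | cruise [0.5423, 1.0845) | windmill J≥1.0845
J = 0.4457 → climb

J = 0.4457, regime = climb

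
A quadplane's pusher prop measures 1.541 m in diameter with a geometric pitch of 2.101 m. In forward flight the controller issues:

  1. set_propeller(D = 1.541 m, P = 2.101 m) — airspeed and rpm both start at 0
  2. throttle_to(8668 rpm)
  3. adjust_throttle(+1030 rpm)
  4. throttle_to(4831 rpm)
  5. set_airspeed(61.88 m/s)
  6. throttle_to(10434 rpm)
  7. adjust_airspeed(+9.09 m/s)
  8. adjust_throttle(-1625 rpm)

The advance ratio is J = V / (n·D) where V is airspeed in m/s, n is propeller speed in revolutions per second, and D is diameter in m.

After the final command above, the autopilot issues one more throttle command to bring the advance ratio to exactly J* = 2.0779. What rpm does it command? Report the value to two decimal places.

rpm = 1329.84

set_propeller: D = 1.541 m, P = 2.101 m (p = P/D = 1.363400); state ← (V=0, rpm=0)
throttle_to(8668): rpm ← 8668
adjust_throttle(+1030): rpm ← 8668 +1030 = 9698
throttle_to(4831): rpm ← 4831
set_airspeed(61.88): V ← 61.88 m/s
throttle_to(10434): rpm ← 10434
adjust_airspeed(+9.09): V ← 61.88 +9.09 = 70.97 m/s
adjust_throttle(-1625): rpm ← 10434 -1625 = 8809
final state: V = 70.97 m/s, rpm = 8809 → n = rpm/60 = 146.816667 rev/s
target J* = 2.0779; solve J* = V/(n·D) for n: n = V/(J*·D) = 70.97/(2.0779 × 1.541) = 22.163968 rev/s
rpm = 60·n = 1329.838107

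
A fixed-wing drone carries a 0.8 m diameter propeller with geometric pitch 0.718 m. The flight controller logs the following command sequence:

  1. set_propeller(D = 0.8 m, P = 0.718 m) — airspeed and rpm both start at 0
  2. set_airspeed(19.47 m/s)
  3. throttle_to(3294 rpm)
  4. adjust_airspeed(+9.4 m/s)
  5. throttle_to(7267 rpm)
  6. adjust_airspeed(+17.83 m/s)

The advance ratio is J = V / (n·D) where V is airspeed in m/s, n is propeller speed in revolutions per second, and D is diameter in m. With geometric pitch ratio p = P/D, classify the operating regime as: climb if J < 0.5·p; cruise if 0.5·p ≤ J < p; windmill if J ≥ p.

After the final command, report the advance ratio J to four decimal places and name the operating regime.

set_propeller: D = 0.8 m, P = 0.718 m (p = P/D = 0.897500); state ← (V=0, rpm=0)
set_airspeed(19.47): V ← 19.47 m/s
throttle_to(3294): rpm ← 3294
adjust_airspeed(+9.4): V ← 19.47 +9.4 = 28.87 m/s
throttle_to(7267): rpm ← 7267
adjust_airspeed(+17.83): V ← 28.87 +17.83 = 46.7 m/s
final state: V = 46.7 m/s, rpm = 7267 → n = rpm/60 = 121.116667 rev/s
J = V / (n·D) = 46.7 / (121.116667 × 0.8) = 0.481973
regime bands: climb J<0.4487 | cruise [0.4487, 0.8975) | windmill J≥0.8975
J = 0.4820 → cruise

J = 0.4820, regime = cruise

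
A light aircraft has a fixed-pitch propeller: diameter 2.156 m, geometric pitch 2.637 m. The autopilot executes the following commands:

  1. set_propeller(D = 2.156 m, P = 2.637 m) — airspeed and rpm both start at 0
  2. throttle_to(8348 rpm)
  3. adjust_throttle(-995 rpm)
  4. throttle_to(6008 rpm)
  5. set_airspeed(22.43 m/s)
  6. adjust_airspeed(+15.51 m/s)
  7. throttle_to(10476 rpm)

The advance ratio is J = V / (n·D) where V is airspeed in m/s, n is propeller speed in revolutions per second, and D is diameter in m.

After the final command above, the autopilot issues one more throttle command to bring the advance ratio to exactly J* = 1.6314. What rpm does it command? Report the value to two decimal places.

rpm = 647.20

set_propeller: D = 2.156 m, P = 2.637 m (p = P/D = 1.223098); state ← (V=0, rpm=0)
throttle_to(8348): rpm ← 8348
adjust_throttle(-995): rpm ← 8348 -995 = 7353
throttle_to(6008): rpm ← 6008
set_airspeed(22.43): V ← 22.43 m/s
adjust_airspeed(+15.51): V ← 22.43 +15.51 = 37.94 m/s
throttle_to(10476): rpm ← 10476
final state: V = 37.94 m/s, rpm = 10476 → n = rpm/60 = 174.600000 rev/s
target J* = 1.6314; solve J* = V/(n·D) for n: n = V/(J*·D) = 37.94/(1.6314 × 2.156) = 10.786688 rev/s
rpm = 60·n = 647.201272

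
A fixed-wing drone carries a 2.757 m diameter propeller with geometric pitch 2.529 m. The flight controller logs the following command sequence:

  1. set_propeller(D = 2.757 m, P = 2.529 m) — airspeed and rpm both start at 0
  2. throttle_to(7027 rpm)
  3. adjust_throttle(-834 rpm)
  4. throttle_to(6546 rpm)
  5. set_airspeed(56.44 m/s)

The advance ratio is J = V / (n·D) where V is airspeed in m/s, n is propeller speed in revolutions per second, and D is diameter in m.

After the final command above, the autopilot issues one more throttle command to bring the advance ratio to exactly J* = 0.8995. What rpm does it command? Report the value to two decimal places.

rpm = 1365.53

set_propeller: D = 2.757 m, P = 2.529 m (p = P/D = 0.917301); state ← (V=0, rpm=0)
throttle_to(7027): rpm ← 7027
adjust_throttle(-834): rpm ← 7027 -834 = 6193
throttle_to(6546): rpm ← 6546
set_airspeed(56.44): V ← 56.44 m/s
final state: V = 56.44 m/s, rpm = 6546 → n = rpm/60 = 109.100000 rev/s
target J* = 0.8995; solve J* = V/(n·D) for n: n = V/(J*·D) = 56.44/(0.8995 × 2.757) = 22.758785 rev/s
rpm = 60·n = 1365.527094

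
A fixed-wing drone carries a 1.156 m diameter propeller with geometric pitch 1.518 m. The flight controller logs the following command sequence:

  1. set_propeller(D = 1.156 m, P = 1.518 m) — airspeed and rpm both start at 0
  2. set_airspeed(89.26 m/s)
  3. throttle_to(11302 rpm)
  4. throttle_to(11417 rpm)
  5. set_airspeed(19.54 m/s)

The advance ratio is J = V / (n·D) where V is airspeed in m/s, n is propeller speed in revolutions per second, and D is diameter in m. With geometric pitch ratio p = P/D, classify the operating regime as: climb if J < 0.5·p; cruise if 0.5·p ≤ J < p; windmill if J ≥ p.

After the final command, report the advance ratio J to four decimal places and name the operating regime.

set_propeller: D = 1.156 m, P = 1.518 m (p = P/D = 1.313149); state ← (V=0, rpm=0)
set_airspeed(89.26): V ← 89.26 m/s
throttle_to(11302): rpm ← 11302
throttle_to(11417): rpm ← 11417
set_airspeed(19.54): V ← 19.54 m/s
final state: V = 19.54 m/s, rpm = 11417 → n = rpm/60 = 190.283333 rev/s
J = V / (n·D) = 19.54 / (190.283333 × 1.156) = 0.088831
regime bands: climb J<0.6566 | cruise [0.6566, 1.3131) | windmill J≥1.3131
J = 0.0888 → climb

J = 0.0888, regime = climb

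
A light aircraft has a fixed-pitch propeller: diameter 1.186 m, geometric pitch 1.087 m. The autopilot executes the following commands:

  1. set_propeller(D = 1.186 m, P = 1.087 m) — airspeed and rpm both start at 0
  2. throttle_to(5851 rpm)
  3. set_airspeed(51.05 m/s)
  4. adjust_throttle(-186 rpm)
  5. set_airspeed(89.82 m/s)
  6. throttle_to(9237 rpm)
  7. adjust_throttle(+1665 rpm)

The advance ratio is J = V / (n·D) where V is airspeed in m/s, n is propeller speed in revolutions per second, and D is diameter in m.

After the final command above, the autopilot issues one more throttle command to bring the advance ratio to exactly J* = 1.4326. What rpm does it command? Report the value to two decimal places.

rpm = 3171.86

set_propeller: D = 1.186 m, P = 1.087 m (p = P/D = 0.916526); state ← (V=0, rpm=0)
throttle_to(5851): rpm ← 5851
set_airspeed(51.05): V ← 51.05 m/s
adjust_throttle(-186): rpm ← 5851 -186 = 5665
set_airspeed(89.82): V ← 89.82 m/s
throttle_to(9237): rpm ← 9237
adjust_throttle(+1665): rpm ← 9237 +1665 = 10902
final state: V = 89.82 m/s, rpm = 10902 → n = rpm/60 = 181.700000 rev/s
target J* = 1.4326; solve J* = V/(n·D) for n: n = V/(J*·D) = 89.82/(1.4326 × 1.186) = 52.864413 rev/s
rpm = 60·n = 3171.864785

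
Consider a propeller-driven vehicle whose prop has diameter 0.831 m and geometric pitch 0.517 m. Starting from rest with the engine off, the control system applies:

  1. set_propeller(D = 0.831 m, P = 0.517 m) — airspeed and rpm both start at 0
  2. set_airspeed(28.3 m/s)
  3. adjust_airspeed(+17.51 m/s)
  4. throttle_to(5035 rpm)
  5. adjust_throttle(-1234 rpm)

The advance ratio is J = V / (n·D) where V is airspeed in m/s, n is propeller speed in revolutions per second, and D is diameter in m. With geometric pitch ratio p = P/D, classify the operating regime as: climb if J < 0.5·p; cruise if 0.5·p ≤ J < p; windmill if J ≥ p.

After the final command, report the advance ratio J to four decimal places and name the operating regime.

set_propeller: D = 0.831 m, P = 0.517 m (p = P/D = 0.622142); state ← (V=0, rpm=0)
set_airspeed(28.3): V ← 28.3 m/s
adjust_airspeed(+17.51): V ← 28.3 +17.51 = 45.81 m/s
throttle_to(5035): rpm ← 5035
adjust_throttle(-1234): rpm ← 5035 -1234 = 3801
final state: V = 45.81 m/s, rpm = 3801 → n = rpm/60 = 63.350000 rev/s
J = V / (n·D) = 45.81 / (63.350000 × 0.831) = 0.870187
regime bands: climb J<0.3111 | cruise [0.3111, 0.6221) | windmill J≥0.6221
J = 0.8702 → windmill

J = 0.8702, regime = windmill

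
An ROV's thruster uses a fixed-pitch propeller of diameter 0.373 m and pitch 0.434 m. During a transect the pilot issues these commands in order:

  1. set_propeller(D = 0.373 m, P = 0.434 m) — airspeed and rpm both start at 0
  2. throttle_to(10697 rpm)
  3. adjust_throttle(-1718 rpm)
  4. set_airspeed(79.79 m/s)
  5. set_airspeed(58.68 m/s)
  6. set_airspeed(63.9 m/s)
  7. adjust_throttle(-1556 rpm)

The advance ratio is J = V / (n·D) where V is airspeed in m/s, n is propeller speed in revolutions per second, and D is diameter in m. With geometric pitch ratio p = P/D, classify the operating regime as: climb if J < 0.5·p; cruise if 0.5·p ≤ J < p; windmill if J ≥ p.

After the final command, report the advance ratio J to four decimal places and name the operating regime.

J = 1.3847, regime = windmill

set_propeller: D = 0.373 m, P = 0.434 m (p = P/D = 1.163539); state ← (V=0, rpm=0)
throttle_to(10697): rpm ← 10697
adjust_throttle(-1718): rpm ← 10697 -1718 = 8979
set_airspeed(79.79): V ← 79.79 m/s
set_airspeed(58.68): V ← 58.68 m/s
set_airspeed(63.9): V ← 63.9 m/s
adjust_throttle(-1556): rpm ← 8979 -1556 = 7423
final state: V = 63.9 m/s, rpm = 7423 → n = rpm/60 = 123.716667 rev/s
J = V / (n·D) = 63.9 / (123.716667 × 0.373) = 1.384726
regime bands: climb J<0.5818 | cruise [0.5818, 1.1635) | windmill J≥1.1635
J = 1.3847 → windmill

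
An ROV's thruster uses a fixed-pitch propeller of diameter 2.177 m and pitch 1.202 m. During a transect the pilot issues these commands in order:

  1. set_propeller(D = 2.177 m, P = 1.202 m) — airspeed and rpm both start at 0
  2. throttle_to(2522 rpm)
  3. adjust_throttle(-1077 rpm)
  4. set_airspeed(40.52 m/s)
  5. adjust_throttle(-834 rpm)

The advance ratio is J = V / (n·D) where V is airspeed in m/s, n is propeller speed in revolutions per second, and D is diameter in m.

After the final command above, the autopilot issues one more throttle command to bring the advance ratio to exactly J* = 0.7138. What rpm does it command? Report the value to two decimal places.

rpm = 1564.54

set_propeller: D = 2.177 m, P = 1.202 m (p = P/D = 0.552136); state ← (V=0, rpm=0)
throttle_to(2522): rpm ← 2522
adjust_throttle(-1077): rpm ← 2522 -1077 = 1445
set_airspeed(40.52): V ← 40.52 m/s
adjust_throttle(-834): rpm ← 1445 -834 = 611
final state: V = 40.52 m/s, rpm = 611 → n = rpm/60 = 10.183333 rev/s
target J* = 0.7138; solve J* = V/(n·D) for n: n = V/(J*·D) = 40.52/(0.7138 × 2.177) = 26.075609 rev/s
rpm = 60·n = 1564.536554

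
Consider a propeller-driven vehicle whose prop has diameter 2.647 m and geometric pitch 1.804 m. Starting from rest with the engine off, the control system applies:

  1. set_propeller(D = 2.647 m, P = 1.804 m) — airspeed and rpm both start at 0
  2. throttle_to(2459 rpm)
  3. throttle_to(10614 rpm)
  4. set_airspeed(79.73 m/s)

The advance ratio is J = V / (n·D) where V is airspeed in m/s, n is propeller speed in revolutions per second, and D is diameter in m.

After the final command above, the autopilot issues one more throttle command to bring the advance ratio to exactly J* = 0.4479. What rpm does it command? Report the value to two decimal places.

rpm = 4034.95

set_propeller: D = 2.647 m, P = 1.804 m (p = P/D = 0.681526); state ← (V=0, rpm=0)
throttle_to(2459): rpm ← 2459
throttle_to(10614): rpm ← 10614
set_airspeed(79.73): V ← 79.73 m/s
final state: V = 79.73 m/s, rpm = 10614 → n = rpm/60 = 176.900000 rev/s
target J* = 0.4479; solve J* = V/(n·D) for n: n = V/(J*·D) = 79.73/(0.4479 × 2.647) = 67.249144 rev/s
rpm = 60·n = 4034.948637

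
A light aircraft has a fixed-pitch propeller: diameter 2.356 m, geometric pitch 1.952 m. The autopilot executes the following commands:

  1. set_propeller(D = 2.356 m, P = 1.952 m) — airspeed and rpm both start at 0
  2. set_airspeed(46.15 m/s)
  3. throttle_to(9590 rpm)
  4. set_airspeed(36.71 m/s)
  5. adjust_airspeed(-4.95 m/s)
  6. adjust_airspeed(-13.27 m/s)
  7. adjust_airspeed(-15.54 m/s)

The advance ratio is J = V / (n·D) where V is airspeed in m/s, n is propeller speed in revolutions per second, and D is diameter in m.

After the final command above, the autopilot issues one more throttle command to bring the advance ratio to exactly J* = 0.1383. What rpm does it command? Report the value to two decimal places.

set_propeller: D = 2.356 m, P = 1.952 m (p = P/D = 0.828523); state ← (V=0, rpm=0)
set_airspeed(46.15): V ← 46.15 m/s
throttle_to(9590): rpm ← 9590
set_airspeed(36.71): V ← 36.71 m/s
adjust_airspeed(-4.95): V ← 36.71 -4.95 = 31.76 m/s
adjust_airspeed(-13.27): V ← 31.76 -13.27 = 18.49 m/s
adjust_airspeed(-15.54): V ← 18.49 -15.54 = 2.95 m/s
final state: V = 2.95 m/s, rpm = 9590 → n = rpm/60 = 159.833333 rev/s
target J* = 0.1383; solve J* = V/(n·D) for n: n = V/(J*·D) = 2.95/(0.1383 × 2.356) = 9.053668 rev/s
rpm = 60·n = 543.220061

rpm = 543.22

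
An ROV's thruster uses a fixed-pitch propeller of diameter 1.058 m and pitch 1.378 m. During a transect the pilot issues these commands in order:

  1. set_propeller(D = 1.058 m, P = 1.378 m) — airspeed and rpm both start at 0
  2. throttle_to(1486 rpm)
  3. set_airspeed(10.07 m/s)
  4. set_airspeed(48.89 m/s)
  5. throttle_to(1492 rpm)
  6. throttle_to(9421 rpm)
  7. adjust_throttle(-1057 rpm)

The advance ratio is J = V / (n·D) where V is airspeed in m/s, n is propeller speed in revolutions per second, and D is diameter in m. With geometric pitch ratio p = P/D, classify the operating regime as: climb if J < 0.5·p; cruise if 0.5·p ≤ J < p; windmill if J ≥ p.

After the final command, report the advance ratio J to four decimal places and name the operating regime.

J = 0.3315, regime = climb

set_propeller: D = 1.058 m, P = 1.378 m (p = P/D = 1.302457); state ← (V=0, rpm=0)
throttle_to(1486): rpm ← 1486
set_airspeed(10.07): V ← 10.07 m/s
set_airspeed(48.89): V ← 48.89 m/s
throttle_to(1492): rpm ← 1492
throttle_to(9421): rpm ← 9421
adjust_throttle(-1057): rpm ← 9421 -1057 = 8364
final state: V = 48.89 m/s, rpm = 8364 → n = rpm/60 = 139.400000 rev/s
J = V / (n·D) = 48.89 / (139.400000 × 1.058) = 0.331491
regime bands: climb J<0.6512 | cruise [0.6512, 1.3025) | windmill J≥1.3025
J = 0.3315 → climb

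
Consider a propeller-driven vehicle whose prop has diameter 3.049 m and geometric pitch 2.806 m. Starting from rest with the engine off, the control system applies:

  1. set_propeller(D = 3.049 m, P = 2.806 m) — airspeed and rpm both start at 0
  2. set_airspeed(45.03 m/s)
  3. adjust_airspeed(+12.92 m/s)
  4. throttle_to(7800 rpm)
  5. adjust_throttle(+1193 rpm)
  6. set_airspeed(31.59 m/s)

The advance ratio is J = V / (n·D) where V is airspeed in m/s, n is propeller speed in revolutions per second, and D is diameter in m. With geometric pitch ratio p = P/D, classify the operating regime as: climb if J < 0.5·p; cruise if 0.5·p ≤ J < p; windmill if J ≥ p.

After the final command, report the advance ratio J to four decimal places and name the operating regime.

set_propeller: D = 3.049 m, P = 2.806 m (p = P/D = 0.920302); state ← (V=0, rpm=0)
set_airspeed(45.03): V ← 45.03 m/s
adjust_airspeed(+12.92): V ← 45.03 +12.92 = 57.95 m/s
throttle_to(7800): rpm ← 7800
adjust_throttle(+1193): rpm ← 7800 +1193 = 8993
set_airspeed(31.59): V ← 31.59 m/s
final state: V = 31.59 m/s, rpm = 8993 → n = rpm/60 = 149.883333 rev/s
J = V / (n·D) = 31.59 / (149.883333 × 3.049) = 0.069126
regime bands: climb J<0.4602 | cruise [0.4602, 0.9203) | windmill J≥0.9203
J = 0.0691 → climb

J = 0.0691, regime = climb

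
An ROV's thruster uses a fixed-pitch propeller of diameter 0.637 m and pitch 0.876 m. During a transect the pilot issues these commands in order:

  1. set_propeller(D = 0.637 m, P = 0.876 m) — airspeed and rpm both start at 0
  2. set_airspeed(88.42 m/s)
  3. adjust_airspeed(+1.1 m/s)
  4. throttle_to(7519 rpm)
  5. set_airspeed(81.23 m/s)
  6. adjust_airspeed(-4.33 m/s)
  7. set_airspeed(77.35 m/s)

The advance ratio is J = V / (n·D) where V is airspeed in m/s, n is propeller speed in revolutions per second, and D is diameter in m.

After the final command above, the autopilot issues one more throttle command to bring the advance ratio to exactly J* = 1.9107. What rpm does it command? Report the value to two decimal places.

set_propeller: D = 0.637 m, P = 0.876 m (p = P/D = 1.375196); state ← (V=0, rpm=0)
set_airspeed(88.42): V ← 88.42 m/s
adjust_airspeed(+1.1): V ← 88.42 +1.1 = 89.52 m/s
throttle_to(7519): rpm ← 7519
set_airspeed(81.23): V ← 81.23 m/s
adjust_airspeed(-4.33): V ← 81.23 -4.33 = 76.9 m/s
set_airspeed(77.35): V ← 77.35 m/s
final state: V = 77.35 m/s, rpm = 7519 → n = rpm/60 = 125.316667 rev/s
target J* = 1.9107; solve J* = V/(n·D) for n: n = V/(J*·D) = 77.35/(1.9107 × 0.637) = 63.551877 rev/s
rpm = 60·n = 3813.112621

rpm = 3813.11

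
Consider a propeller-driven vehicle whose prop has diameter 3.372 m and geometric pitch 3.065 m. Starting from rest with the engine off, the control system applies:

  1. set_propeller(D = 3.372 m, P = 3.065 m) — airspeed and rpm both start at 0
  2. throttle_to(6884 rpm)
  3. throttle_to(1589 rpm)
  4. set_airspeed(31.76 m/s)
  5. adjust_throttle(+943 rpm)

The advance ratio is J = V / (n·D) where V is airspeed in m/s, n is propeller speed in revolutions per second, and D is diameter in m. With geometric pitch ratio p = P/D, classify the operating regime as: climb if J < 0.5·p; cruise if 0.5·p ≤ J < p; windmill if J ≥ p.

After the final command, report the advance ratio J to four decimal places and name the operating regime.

set_propeller: D = 3.372 m, P = 3.065 m (p = P/D = 0.908956); state ← (V=0, rpm=0)
throttle_to(6884): rpm ← 6884
throttle_to(1589): rpm ← 1589
set_airspeed(31.76): V ← 31.76 m/s
adjust_throttle(+943): rpm ← 1589 +943 = 2532
final state: V = 31.76 m/s, rpm = 2532 → n = rpm/60 = 42.200000 rev/s
J = V / (n·D) = 31.76 / (42.200000 × 3.372) = 0.223193
regime bands: climb J<0.4545 | cruise [0.4545, 0.9090) | windmill J≥0.9090
J = 0.2232 → climb

J = 0.2232, regime = climb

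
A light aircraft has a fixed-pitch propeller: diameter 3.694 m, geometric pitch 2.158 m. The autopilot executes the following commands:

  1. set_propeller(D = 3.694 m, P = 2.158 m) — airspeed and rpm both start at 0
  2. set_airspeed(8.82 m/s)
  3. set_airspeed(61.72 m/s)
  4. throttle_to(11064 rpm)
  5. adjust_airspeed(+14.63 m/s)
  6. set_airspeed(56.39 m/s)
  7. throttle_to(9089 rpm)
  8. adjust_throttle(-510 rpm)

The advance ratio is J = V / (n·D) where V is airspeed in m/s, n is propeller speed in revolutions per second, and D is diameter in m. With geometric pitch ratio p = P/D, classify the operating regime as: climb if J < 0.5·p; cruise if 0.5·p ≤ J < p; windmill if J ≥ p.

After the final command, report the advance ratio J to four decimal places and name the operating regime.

J = 0.1068, regime = climb

set_propeller: D = 3.694 m, P = 2.158 m (p = P/D = 0.584191); state ← (V=0, rpm=0)
set_airspeed(8.82): V ← 8.82 m/s
set_airspeed(61.72): V ← 61.72 m/s
throttle_to(11064): rpm ← 11064
adjust_airspeed(+14.63): V ← 61.72 +14.63 = 76.35 m/s
set_airspeed(56.39): V ← 56.39 m/s
throttle_to(9089): rpm ← 9089
adjust_throttle(-510): rpm ← 9089 -510 = 8579
final state: V = 56.39 m/s, rpm = 8579 → n = rpm/60 = 142.983333 rev/s
J = V / (n·D) = 56.39 / (142.983333 × 3.694) = 0.106763
regime bands: climb J<0.2921 | cruise [0.2921, 0.5842) | windmill J≥0.5842
J = 0.1068 → climb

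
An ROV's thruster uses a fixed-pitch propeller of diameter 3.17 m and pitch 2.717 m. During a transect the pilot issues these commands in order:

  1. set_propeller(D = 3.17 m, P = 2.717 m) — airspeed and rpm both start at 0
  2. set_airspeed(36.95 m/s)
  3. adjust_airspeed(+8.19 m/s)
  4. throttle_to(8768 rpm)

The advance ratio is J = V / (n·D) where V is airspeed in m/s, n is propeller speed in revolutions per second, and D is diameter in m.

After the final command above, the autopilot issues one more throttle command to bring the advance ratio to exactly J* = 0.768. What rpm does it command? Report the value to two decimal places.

set_propeller: D = 3.17 m, P = 2.717 m (p = P/D = 0.857098); state ← (V=0, rpm=0)
set_airspeed(36.95): V ← 36.95 m/s
adjust_airspeed(+8.19): V ← 36.95 +8.19 = 45.14 m/s
throttle_to(8768): rpm ← 8768
final state: V = 45.14 m/s, rpm = 8768 → n = rpm/60 = 146.133333 rev/s
target J* = 0.768; solve J* = V/(n·D) for n: n = V/(J*·D) = 45.14/(0.768 × 3.17) = 18.541338 rev/s
rpm = 60·n = 1112.480284

rpm = 1112.48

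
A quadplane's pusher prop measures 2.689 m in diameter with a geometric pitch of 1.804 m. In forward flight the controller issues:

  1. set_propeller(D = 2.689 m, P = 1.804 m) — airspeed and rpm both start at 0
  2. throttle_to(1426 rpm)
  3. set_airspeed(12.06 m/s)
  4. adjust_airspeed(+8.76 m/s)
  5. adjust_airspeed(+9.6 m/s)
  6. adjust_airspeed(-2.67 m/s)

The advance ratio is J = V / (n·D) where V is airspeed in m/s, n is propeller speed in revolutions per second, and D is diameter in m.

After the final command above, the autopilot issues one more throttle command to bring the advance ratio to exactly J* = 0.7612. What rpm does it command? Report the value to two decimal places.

set_propeller: D = 2.689 m, P = 1.804 m (p = P/D = 0.670881); state ← (V=0, rpm=0)
throttle_to(1426): rpm ← 1426
set_airspeed(12.06): V ← 12.06 m/s
adjust_airspeed(+8.76): V ← 12.06 +8.76 = 20.82 m/s
adjust_airspeed(+9.6): V ← 20.82 +9.6 = 30.42 m/s
adjust_airspeed(-2.67): V ← 30.42 -2.67 = 27.75 m/s
final state: V = 27.75 m/s, rpm = 1426 → n = rpm/60 = 23.766667 rev/s
target J* = 0.7612; solve J* = V/(n·D) for n: n = V/(J*·D) = 27.75/(0.7612 × 2.689) = 13.557306 rev/s
rpm = 60·n = 813.438373

rpm = 813.44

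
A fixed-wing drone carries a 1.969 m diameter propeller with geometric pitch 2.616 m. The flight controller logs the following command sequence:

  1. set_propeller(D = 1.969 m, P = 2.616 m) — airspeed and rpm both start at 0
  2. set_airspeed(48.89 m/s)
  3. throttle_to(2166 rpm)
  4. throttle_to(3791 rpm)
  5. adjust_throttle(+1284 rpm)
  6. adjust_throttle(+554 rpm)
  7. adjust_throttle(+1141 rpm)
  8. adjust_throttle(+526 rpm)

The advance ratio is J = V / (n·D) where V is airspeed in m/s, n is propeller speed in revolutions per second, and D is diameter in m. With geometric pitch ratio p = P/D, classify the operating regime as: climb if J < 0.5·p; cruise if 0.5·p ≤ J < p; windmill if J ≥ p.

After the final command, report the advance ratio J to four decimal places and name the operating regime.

J = 0.2042, regime = climb

set_propeller: D = 1.969 m, P = 2.616 m (p = P/D = 1.328593); state ← (V=0, rpm=0)
set_airspeed(48.89): V ← 48.89 m/s
throttle_to(2166): rpm ← 2166
throttle_to(3791): rpm ← 3791
adjust_throttle(+1284): rpm ← 3791 +1284 = 5075
adjust_throttle(+554): rpm ← 5075 +554 = 5629
adjust_throttle(+1141): rpm ← 5629 +1141 = 6770
adjust_throttle(+526): rpm ← 6770 +526 = 7296
final state: V = 48.89 m/s, rpm = 7296 → n = rpm/60 = 121.600000 rev/s
J = V / (n·D) = 48.89 / (121.600000 × 1.969) = 0.204193
regime bands: climb J<0.6643 | cruise [0.6643, 1.3286) | windmill J≥1.3286
J = 0.2042 → climb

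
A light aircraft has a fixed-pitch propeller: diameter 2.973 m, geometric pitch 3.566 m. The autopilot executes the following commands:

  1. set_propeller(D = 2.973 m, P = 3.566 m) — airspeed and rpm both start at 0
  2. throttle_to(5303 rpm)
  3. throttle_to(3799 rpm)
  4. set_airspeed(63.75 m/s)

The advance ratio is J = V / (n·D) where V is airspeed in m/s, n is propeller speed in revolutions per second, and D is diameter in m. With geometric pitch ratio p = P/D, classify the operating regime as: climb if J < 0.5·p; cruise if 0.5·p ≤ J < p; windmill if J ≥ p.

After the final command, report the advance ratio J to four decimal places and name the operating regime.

J = 0.3387, regime = climb

set_propeller: D = 2.973 m, P = 3.566 m (p = P/D = 1.199462); state ← (V=0, rpm=0)
throttle_to(5303): rpm ← 5303
throttle_to(3799): rpm ← 3799
set_airspeed(63.75): V ← 63.75 m/s
final state: V = 63.75 m/s, rpm = 3799 → n = rpm/60 = 63.316667 rev/s
J = V / (n·D) = 63.75 / (63.316667 × 2.973) = 0.338663
regime bands: climb J<0.5997 | cruise [0.5997, 1.1995) | windmill J≥1.1995
J = 0.3387 → climb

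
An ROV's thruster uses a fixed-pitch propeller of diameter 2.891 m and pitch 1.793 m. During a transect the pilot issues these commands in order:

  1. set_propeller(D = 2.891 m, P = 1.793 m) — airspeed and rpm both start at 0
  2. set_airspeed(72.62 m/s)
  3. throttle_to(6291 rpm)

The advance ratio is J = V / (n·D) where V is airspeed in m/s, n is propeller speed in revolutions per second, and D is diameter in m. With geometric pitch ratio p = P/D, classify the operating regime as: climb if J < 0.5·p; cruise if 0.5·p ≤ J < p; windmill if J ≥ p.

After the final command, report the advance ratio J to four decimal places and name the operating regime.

J = 0.2396, regime = climb

set_propeller: D = 2.891 m, P = 1.793 m (p = P/D = 0.620201); state ← (V=0, rpm=0)
set_airspeed(72.62): V ← 72.62 m/s
throttle_to(6291): rpm ← 6291
final state: V = 72.62 m/s, rpm = 6291 → n = rpm/60 = 104.850000 rev/s
J = V / (n·D) = 72.62 / (104.850000 × 2.891) = 0.239574
regime bands: climb J<0.3101 | cruise [0.3101, 0.6202) | windmill J≥0.6202
J = 0.2396 → climb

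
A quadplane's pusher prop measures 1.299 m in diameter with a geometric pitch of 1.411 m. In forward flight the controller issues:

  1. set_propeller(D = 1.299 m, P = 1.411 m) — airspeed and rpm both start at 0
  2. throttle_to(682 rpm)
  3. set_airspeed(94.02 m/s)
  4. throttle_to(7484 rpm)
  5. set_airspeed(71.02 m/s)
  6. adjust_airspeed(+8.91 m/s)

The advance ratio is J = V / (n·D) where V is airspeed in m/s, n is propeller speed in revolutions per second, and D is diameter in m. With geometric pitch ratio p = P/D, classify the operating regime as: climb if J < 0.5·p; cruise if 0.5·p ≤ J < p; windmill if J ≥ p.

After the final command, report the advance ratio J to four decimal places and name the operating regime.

set_propeller: D = 1.299 m, P = 1.411 m (p = P/D = 1.086220); state ← (V=0, rpm=0)
throttle_to(682): rpm ← 682
set_airspeed(94.02): V ← 94.02 m/s
throttle_to(7484): rpm ← 7484
set_airspeed(71.02): V ← 71.02 m/s
adjust_airspeed(+8.91): V ← 71.02 +8.91 = 79.93 m/s
final state: V = 79.93 m/s, rpm = 7484 → n = rpm/60 = 124.733333 rev/s
J = V / (n·D) = 79.93 / (124.733333 × 1.299) = 0.493308
regime bands: climb J<0.5431 | cruise [0.5431, 1.0862) | windmill J≥1.0862
J = 0.4933 → climb

J = 0.4933, regime = climb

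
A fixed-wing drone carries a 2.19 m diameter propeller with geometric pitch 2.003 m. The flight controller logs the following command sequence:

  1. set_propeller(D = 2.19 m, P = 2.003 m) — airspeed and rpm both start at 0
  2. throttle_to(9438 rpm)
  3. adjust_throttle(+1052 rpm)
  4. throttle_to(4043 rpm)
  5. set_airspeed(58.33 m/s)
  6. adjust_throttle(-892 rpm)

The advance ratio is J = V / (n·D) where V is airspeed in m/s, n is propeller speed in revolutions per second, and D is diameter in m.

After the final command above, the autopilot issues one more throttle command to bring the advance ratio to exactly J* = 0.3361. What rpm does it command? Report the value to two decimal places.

set_propeller: D = 2.19 m, P = 2.003 m (p = P/D = 0.914612); state ← (V=0, rpm=0)
throttle_to(9438): rpm ← 9438
adjust_throttle(+1052): rpm ← 9438 +1052 = 10490
throttle_to(4043): rpm ← 4043
set_airspeed(58.33): V ← 58.33 m/s
adjust_throttle(-892): rpm ← 4043 -892 = 3151
final state: V = 58.33 m/s, rpm = 3151 → n = rpm/60 = 52.516667 rev/s
target J* = 0.3361; solve J* = V/(n·D) for n: n = V/(J*·D) = 58.33/(0.3361 × 2.19) = 79.246365 rev/s
rpm = 60·n = 4754.781886

rpm = 4754.78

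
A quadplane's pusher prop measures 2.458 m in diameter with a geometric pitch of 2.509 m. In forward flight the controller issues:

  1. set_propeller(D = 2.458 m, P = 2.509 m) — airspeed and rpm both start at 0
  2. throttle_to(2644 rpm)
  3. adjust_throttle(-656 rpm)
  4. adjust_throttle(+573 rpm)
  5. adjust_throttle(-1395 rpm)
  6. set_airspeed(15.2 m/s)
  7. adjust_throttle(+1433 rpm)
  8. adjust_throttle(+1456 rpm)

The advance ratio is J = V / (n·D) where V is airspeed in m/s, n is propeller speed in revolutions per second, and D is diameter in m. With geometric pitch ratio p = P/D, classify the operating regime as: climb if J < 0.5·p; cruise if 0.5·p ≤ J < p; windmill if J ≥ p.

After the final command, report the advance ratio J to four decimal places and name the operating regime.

set_propeller: D = 2.458 m, P = 2.509 m (p = P/D = 1.020749); state ← (V=0, rpm=0)
throttle_to(2644): rpm ← 2644
adjust_throttle(-656): rpm ← 2644 -656 = 1988
adjust_throttle(+573): rpm ← 1988 +573 = 2561
adjust_throttle(-1395): rpm ← 2561 -1395 = 1166
set_airspeed(15.2): V ← 15.2 m/s
adjust_throttle(+1433): rpm ← 1166 +1433 = 2599
adjust_throttle(+1456): rpm ← 2599 +1456 = 4055
final state: V = 15.2 m/s, rpm = 4055 → n = rpm/60 = 67.583333 rev/s
J = V / (n·D) = 15.2 / (67.583333 × 2.458) = 0.091500
regime bands: climb J<0.5104 | cruise [0.5104, 1.0207) | windmill J≥1.0207
J = 0.0915 → climb

J = 0.0915, regime = climb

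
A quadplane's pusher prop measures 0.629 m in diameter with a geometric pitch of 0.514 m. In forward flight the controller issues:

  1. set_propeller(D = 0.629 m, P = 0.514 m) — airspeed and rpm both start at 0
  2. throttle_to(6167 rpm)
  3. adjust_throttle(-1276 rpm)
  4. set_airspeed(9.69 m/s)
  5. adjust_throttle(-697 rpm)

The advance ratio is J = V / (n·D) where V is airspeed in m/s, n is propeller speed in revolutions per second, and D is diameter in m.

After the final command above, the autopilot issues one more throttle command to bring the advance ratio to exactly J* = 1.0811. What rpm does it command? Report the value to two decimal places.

set_propeller: D = 0.629 m, P = 0.514 m (p = P/D = 0.817170); state ← (V=0, rpm=0)
throttle_to(6167): rpm ← 6167
adjust_throttle(-1276): rpm ← 6167 -1276 = 4891
set_airspeed(9.69): V ← 9.69 m/s
adjust_throttle(-697): rpm ← 4891 -697 = 4194
final state: V = 9.69 m/s, rpm = 4194 → n = rpm/60 = 69.900000 rev/s
target J* = 1.0811; solve J* = V/(n·D) for n: n = V/(J*·D) = 9.69/(1.0811 × 0.629) = 14.249751 rev/s
rpm = 60·n = 854.985038

rpm = 854.99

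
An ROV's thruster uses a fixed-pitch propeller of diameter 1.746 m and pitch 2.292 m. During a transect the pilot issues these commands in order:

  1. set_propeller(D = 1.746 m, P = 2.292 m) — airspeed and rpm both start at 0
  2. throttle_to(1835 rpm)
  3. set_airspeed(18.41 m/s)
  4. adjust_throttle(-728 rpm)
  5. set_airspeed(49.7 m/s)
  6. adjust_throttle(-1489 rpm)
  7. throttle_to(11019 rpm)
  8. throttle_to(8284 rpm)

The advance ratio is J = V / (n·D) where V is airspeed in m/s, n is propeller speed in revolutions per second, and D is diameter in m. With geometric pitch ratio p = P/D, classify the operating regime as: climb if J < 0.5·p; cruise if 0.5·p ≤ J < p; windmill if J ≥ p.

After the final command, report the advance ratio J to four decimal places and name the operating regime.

set_propeller: D = 1.746 m, P = 2.292 m (p = P/D = 1.312715); state ← (V=0, rpm=0)
throttle_to(1835): rpm ← 1835
set_airspeed(18.41): V ← 18.41 m/s
adjust_throttle(-728): rpm ← 1835 -728 = 1107
set_airspeed(49.7): V ← 49.7 m/s
adjust_throttle(-1489): rpm ← 1107 -1489 = -382
throttle_to(11019): rpm ← 11019
throttle_to(8284): rpm ← 8284
final state: V = 49.7 m/s, rpm = 8284 → n = rpm/60 = 138.066667 rev/s
J = V / (n·D) = 49.7 / (138.066667 × 1.746) = 0.206169
regime bands: climb J<0.6564 | cruise [0.6564, 1.3127) | windmill J≥1.3127
J = 0.2062 → climb

J = 0.2062, regime = climb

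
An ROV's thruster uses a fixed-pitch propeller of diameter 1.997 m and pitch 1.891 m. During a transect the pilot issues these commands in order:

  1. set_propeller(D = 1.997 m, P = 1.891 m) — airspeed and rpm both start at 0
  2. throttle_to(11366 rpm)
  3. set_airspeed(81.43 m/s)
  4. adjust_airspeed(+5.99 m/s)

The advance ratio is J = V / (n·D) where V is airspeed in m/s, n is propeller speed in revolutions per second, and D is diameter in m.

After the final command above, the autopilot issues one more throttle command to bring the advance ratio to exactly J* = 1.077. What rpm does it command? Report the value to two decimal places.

set_propeller: D = 1.997 m, P = 1.891 m (p = P/D = 0.946920); state ← (V=0, rpm=0)
throttle_to(11366): rpm ← 11366
set_airspeed(81.43): V ← 81.43 m/s
adjust_airspeed(+5.99): V ← 81.43 +5.99 = 87.42 m/s
final state: V = 87.42 m/s, rpm = 11366 → n = rpm/60 = 189.433333 rev/s
target J* = 1.077; solve J* = V/(n·D) for n: n = V/(J*·D) = 87.42/(1.077 × 1.997) = 40.645927 rev/s
rpm = 60·n = 2438.755626

rpm = 2438.76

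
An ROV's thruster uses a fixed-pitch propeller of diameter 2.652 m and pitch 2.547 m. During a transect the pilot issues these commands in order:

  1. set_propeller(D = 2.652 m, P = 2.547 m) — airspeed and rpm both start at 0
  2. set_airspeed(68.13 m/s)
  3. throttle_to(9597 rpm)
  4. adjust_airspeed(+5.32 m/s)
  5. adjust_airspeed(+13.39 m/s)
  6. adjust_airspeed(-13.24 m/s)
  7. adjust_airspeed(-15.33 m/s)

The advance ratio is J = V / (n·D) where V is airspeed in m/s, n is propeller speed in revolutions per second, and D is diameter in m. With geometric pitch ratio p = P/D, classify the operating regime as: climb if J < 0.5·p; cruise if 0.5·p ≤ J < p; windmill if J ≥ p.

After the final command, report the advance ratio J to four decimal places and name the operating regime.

J = 0.1374, regime = climb

set_propeller: D = 2.652 m, P = 2.547 m (p = P/D = 0.960407); state ← (V=0, rpm=0)
set_airspeed(68.13): V ← 68.13 m/s
throttle_to(9597): rpm ← 9597
adjust_airspeed(+5.32): V ← 68.13 +5.32 = 73.45 m/s
adjust_airspeed(+13.39): V ← 73.45 +13.39 = 86.84 m/s
adjust_airspeed(-13.24): V ← 86.84 -13.24 = 73.6 m/s
adjust_airspeed(-15.33): V ← 73.6 -15.33 = 58.27 m/s
final state: V = 58.27 m/s, rpm = 9597 → n = rpm/60 = 159.950000 rev/s
J = V / (n·D) = 58.27 / (159.950000 × 2.652) = 0.137369
regime bands: climb J<0.4802 | cruise [0.4802, 0.9604) | windmill J≥0.9604
J = 0.1374 → climb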